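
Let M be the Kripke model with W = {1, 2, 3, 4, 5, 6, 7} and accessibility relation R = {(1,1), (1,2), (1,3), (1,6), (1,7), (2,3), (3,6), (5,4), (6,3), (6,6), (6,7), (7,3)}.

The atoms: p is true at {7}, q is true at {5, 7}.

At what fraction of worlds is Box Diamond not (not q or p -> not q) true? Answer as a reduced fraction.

2/7

1: successors {1, 2, 3, 6, 7}; Diamond not (not q or p -> not q) there: 1:T, 2:F, 3:F, 6:T, 7:F. ✗
2: successors {3}; Diamond not (not q or p -> not q) there: 3:F. ✗
3: successors {6}; Diamond not (not q or p -> not q) there: 6:T. ✓
4: no successors, so Box Diamond not (not q or p -> not q) holds vacuously. ✓
5: successors {4}; Diamond not (not q or p -> not q) there: 4:F. ✗
6: successors {3, 6, 7}; Diamond not (not q or p -> not q) there: 3:F, 6:T, 7:F. ✗
7: successors {3}; Diamond not (not q or p -> not q) there: 3:F. ✗
That's 2 of 7 worlds, so 2/7.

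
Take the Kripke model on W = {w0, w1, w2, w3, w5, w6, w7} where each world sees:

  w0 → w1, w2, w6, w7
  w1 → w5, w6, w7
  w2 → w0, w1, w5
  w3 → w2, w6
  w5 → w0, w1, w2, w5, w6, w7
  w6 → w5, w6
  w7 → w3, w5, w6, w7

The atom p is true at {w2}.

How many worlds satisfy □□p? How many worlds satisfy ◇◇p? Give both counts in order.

For □□p:
w0: successors {w1, w2, w6, w7}; □p there: w1:F, w2:F, w6:F, w7:F. ✗
w1: successors {w5, w6, w7}; □p there: w5:F, w6:F, w7:F. ✗
w2: successors {w0, w1, w5}; □p there: w0:F, w1:F, w5:F. ✗
w3: successors {w2, w6}; □p there: w2:F, w6:F. ✗
w5: successors {w0, w1, w2, w5, w6, w7}; □p there: w0:F, w1:F, w2:F, w5:F, w6:F, w7:F. ✗
w6: successors {w5, w6}; □p there: w5:F, w6:F. ✗
w7: successors {w3, w5, w6, w7}; □p there: w3:F, w5:F, w6:F, w7:F. ✗
— 0 worlds.
For ◇◇p:
w0: successors {w1, w2, w6, w7}; ◇p there: w1:F, w2:F, w6:F, w7:F. ✗
w1: successors {w5, w6, w7}; ◇p there: w5:T, w6:F, w7:F. ✓
w2: successors {w0, w1, w5}; ◇p there: w0:T, w1:F, w5:T. ✓
w3: successors {w2, w6}; ◇p there: w2:F, w6:F. ✗
w5: successors {w0, w1, w2, w5, w6, w7}; ◇p there: w0:T, w1:F, w2:F, w5:T, w6:F, w7:F. ✓
w6: successors {w5, w6}; ◇p there: w5:T, w6:F. ✓
w7: successors {w3, w5, w6, w7}; ◇p there: w3:T, w5:T, w6:F, w7:F. ✓
— 5 worlds.

0 and 5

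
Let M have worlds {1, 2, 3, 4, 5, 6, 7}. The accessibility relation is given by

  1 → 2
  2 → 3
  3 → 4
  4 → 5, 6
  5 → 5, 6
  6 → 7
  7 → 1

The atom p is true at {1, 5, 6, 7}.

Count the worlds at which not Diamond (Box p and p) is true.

1: Diamond (Box p and p) is F. ✓
2: Diamond (Box p and p) is F. ✓
3: Diamond (Box p and p) is F. ✓
4: Diamond (Box p and p) is T. ✗
5: Diamond (Box p and p) is T. ✗
6: Diamond (Box p and p) is T. ✗
7: Diamond (Box p and p) is F. ✓
Satisfying worlds: {1, 2, 3, 7}.

4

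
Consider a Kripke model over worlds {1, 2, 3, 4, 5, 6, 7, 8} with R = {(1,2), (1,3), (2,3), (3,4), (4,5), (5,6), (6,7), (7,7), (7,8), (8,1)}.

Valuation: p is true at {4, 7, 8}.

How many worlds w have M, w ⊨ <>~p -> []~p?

1: <>~p is T, []~p is T. ✓
2: <>~p is T, []~p is T. ✓
3: <>~p is F, []~p is F. ✓
4: <>~p is T, []~p is T. ✓
5: <>~p is T, []~p is T. ✓
6: <>~p is F, []~p is F. ✓
7: <>~p is F, []~p is F. ✓
8: <>~p is T, []~p is T. ✓
Satisfying worlds: {1, 2, 3, 4, 5, 6, 7, 8}.

8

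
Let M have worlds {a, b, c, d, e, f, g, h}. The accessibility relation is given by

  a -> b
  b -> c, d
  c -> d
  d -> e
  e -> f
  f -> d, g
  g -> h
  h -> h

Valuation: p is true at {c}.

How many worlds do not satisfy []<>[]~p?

a: successors {b}; <>[]~p there: b:T. ✓
b: successors {c, d}; <>[]~p there: c:T, d:T. ✓
c: successors {d}; <>[]~p there: d:T. ✓
d: successors {e}; <>[]~p there: e:T. ✓
e: successors {f}; <>[]~p there: f:T. ✓
f: successors {d, g}; <>[]~p there: d:T, g:T. ✓
g: successors {h}; <>[]~p there: h:T. ✓
h: successors {h}; <>[]~p there: h:T. ✓
Satisfying worlds: {a, b, c, d, e, f, g, h}.
So []<>[]~p fails at the other 0 worlds.

0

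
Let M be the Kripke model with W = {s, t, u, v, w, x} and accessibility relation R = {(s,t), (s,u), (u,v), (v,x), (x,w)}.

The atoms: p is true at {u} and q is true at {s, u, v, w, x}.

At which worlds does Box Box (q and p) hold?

{t, w, x}

s: successors {t, u}; Box (q and p) there: t:T, u:F. ✗
t: no successors, so Box Box (q and p) holds vacuously. ✓
u: successors {v}; Box (q and p) there: v:F. ✗
v: successors {x}; Box (q and p) there: x:F. ✗
w: no successors, so Box Box (q and p) holds vacuously. ✓
x: successors {w}; Box (q and p) there: w:T. ✓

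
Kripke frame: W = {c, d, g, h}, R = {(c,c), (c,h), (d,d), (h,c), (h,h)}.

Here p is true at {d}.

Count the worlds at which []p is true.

2

c: successors {c, h}; p there: c:F, h:F. ✗
d: successors {d}; p there: d:T. ✓
g: no successors, so []p holds vacuously. ✓
h: successors {c, h}; p there: c:F, h:F. ✗
Satisfying worlds: {d, g}.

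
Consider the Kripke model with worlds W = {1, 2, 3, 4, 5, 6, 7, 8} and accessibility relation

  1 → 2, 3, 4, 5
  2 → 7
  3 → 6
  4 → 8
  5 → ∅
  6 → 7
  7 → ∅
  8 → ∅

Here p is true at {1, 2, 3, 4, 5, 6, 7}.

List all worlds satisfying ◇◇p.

{1, 3}

1: successors {2, 3, 4, 5}; ◇p there: 2:T, 3:T, 4:F, 5:F. ✓
2: successors {7}; ◇p there: 7:F. ✗
3: successors {6}; ◇p there: 6:T. ✓
4: successors {8}; ◇p there: 8:F. ✗
5: no successors, so ◇◇p fails. ✗
6: successors {7}; ◇p there: 7:F. ✗
7: no successors, so ◇◇p fails. ✗
8: no successors, so ◇◇p fails. ✗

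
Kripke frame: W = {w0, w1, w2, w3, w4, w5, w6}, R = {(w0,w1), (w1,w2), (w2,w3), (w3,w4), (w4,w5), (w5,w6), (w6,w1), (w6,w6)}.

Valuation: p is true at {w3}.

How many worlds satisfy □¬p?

6

w0: successors {w1}; ¬p there: w1:T. ✓
w1: successors {w2}; ¬p there: w2:T. ✓
w2: successors {w3}; ¬p there: w3:F. ✗
w3: successors {w4}; ¬p there: w4:T. ✓
w4: successors {w5}; ¬p there: w5:T. ✓
w5: successors {w6}; ¬p there: w6:T. ✓
w6: successors {w1, w6}; ¬p there: w1:T, w6:T. ✓
Satisfying worlds: {w0, w1, w3, w4, w5, w6}.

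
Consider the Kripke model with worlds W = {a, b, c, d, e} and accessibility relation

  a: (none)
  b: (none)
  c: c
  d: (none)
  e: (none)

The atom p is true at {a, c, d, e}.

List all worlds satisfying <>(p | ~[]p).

{c}

a: no successors, so <>(p | ~[]p) fails. ✗
b: no successors, so <>(p | ~[]p) fails. ✗
c: successors {c}; p | ~[]p there: c:T. ✓
d: no successors, so <>(p | ~[]p) fails. ✗
e: no successors, so <>(p | ~[]p) fails. ✗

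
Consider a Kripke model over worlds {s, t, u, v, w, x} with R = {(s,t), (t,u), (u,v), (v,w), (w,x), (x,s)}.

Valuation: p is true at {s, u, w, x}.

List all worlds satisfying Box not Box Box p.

s: successors {t}; not Box Box p there: t:T. ✓
t: successors {u}; not Box Box p there: u:F. ✗
u: successors {v}; not Box Box p there: v:F. ✗
v: successors {w}; not Box Box p there: w:F. ✗
w: successors {x}; not Box Box p there: x:T. ✓
x: successors {s}; not Box Box p there: s:F. ✗

{s, w}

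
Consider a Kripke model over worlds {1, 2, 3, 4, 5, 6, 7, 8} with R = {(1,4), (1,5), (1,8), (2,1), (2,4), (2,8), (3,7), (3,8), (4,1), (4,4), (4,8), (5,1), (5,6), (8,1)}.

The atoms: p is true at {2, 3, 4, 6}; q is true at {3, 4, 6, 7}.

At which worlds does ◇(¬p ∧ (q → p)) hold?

1: successors {4, 5, 8}; ¬p ∧ (q → p) there: 4:F, 5:T, 8:T. ✓
2: successors {1, 4, 8}; ¬p ∧ (q → p) there: 1:T, 4:F, 8:T. ✓
3: successors {7, 8}; ¬p ∧ (q → p) there: 7:F, 8:T. ✓
4: successors {1, 4, 8}; ¬p ∧ (q → p) there: 1:T, 4:F, 8:T. ✓
5: successors {1, 6}; ¬p ∧ (q → p) there: 1:T, 6:F. ✓
6: no successors, so ◇(¬p ∧ (q → p)) fails. ✗
7: no successors, so ◇(¬p ∧ (q → p)) fails. ✗
8: successors {1}; ¬p ∧ (q → p) there: 1:T. ✓

{1, 2, 3, 4, 5, 8}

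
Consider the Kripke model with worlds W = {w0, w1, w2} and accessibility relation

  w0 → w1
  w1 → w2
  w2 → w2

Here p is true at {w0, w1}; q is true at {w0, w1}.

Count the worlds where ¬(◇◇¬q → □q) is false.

w0: ◇◇¬q → □q is T. ✗
w1: ◇◇¬q → □q is F. ✓
w2: ◇◇¬q → □q is F. ✓
Satisfying worlds: {w1, w2}.
So ¬(◇◇¬q → □q) fails at the other 1 world.

1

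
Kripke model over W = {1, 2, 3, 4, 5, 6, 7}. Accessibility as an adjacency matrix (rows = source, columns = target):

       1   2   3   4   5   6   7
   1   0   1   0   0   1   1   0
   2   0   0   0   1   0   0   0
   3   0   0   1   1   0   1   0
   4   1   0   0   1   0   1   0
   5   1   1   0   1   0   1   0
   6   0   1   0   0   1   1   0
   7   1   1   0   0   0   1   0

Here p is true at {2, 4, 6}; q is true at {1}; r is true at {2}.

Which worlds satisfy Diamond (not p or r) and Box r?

1: Diamond (not p or r) is T, Box r is F. ✗
2: Diamond (not p or r) is F, Box r is F. ✗
3: Diamond (not p or r) is T, Box r is F. ✗
4: Diamond (not p or r) is T, Box r is F. ✗
5: Diamond (not p or r) is T, Box r is F. ✗
6: Diamond (not p or r) is T, Box r is F. ✗
7: Diamond (not p or r) is T, Box r is F. ✗

∅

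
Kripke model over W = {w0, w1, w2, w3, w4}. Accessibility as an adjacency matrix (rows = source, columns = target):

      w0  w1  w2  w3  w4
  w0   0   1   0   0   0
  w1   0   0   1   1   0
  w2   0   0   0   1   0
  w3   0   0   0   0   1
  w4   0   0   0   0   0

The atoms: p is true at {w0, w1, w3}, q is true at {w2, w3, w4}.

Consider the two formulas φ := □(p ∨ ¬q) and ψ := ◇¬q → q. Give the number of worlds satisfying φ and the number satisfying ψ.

For □(p ∨ ¬q):
w0: successors {w1}; p ∨ ¬q there: w1:T. ✓
w1: successors {w2, w3}; p ∨ ¬q there: w2:F, w3:T. ✗
w2: successors {w3}; p ∨ ¬q there: w3:T. ✓
w3: successors {w4}; p ∨ ¬q there: w4:F. ✗
w4: no successors, so □(p ∨ ¬q) holds vacuously. ✓
— 3 worlds.
For ◇¬q → q:
w0: ◇¬q is T, q is F. ✗
w1: ◇¬q is F, q is F. ✓
w2: ◇¬q is F, q is T. ✓
w3: ◇¬q is F, q is T. ✓
w4: ◇¬q is F, q is T. ✓
— 4 worlds.

3 and 4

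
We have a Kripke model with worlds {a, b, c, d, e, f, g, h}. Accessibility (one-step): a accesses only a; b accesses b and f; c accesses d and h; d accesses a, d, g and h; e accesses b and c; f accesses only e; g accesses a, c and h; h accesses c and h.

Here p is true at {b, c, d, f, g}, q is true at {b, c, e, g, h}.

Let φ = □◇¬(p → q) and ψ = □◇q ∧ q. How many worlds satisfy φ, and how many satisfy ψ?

For □◇¬(p → q):
a: successors {a}; ◇¬(p → q) there: a:F. ✗
b: successors {b, f}; ◇¬(p → q) there: b:T, f:F. ✗
c: successors {d, h}; ◇¬(p → q) there: d:T, h:F. ✗
d: successors {a, d, g, h}; ◇¬(p → q) there: a:F, d:T, g:F, h:F. ✗
e: successors {b, c}; ◇¬(p → q) there: b:T, c:T. ✓
f: successors {e}; ◇¬(p → q) there: e:F. ✗
g: successors {a, c, h}; ◇¬(p → q) there: a:F, c:T, h:F. ✗
h: successors {c, h}; ◇¬(p → q) there: c:T, h:F. ✗
— 1 world.
For □◇q ∧ q:
a: □◇q is F, q is F. ✗
b: □◇q is T, q is T. ✓
c: □◇q is T, q is T. ✓
d: □◇q is F, q is F. ✗
e: □◇q is T, q is T. ✓
f: □◇q is T, q is F. ✗
g: □◇q is F, q is T. ✗
h: □◇q is T, q is T. ✓
— 4 worlds.

1 and 4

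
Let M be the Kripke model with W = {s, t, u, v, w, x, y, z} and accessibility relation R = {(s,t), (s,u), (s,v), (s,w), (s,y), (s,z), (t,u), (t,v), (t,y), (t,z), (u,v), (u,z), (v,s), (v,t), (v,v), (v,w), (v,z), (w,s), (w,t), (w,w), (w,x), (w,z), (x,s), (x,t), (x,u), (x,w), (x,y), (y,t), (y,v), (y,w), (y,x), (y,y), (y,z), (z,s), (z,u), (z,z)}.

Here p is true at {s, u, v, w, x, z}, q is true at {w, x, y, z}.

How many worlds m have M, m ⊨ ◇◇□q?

0

s: successors {t, u, v, w, y, z}; ◇□q there: t:F, u:F, v:F, w:F, y:F, z:F. ✗
t: successors {u, v, y, z}; ◇□q there: u:F, v:F, y:F, z:F. ✗
u: successors {v, z}; ◇□q there: v:F, z:F. ✗
v: successors {s, t, v, w, z}; ◇□q there: s:F, t:F, v:F, w:F, z:F. ✗
w: successors {s, t, w, x, z}; ◇□q there: s:F, t:F, w:F, x:F, z:F. ✗
x: successors {s, t, u, w, y}; ◇□q there: s:F, t:F, u:F, w:F, y:F. ✗
y: successors {t, v, w, x, y, z}; ◇□q there: t:F, v:F, w:F, x:F, y:F, z:F. ✗
z: successors {s, u, z}; ◇□q there: s:F, u:F, z:F. ✗
Satisfying worlds: ∅.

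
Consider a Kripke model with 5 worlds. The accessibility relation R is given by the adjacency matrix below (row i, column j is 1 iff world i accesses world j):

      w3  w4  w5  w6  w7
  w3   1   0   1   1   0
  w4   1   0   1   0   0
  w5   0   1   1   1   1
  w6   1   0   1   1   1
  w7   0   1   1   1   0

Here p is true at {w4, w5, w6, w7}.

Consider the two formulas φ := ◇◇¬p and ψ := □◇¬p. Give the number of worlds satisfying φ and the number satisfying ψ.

5 and 0

For ◇◇¬p:
w3: successors {w3, w5, w6}; ◇¬p there: w3:T, w5:F, w6:T. ✓
w4: successors {w3, w5}; ◇¬p there: w3:T, w5:F. ✓
w5: successors {w4, w5, w6, w7}; ◇¬p there: w4:T, w5:F, w6:T, w7:F. ✓
w6: successors {w3, w5, w6, w7}; ◇¬p there: w3:T, w5:F, w6:T, w7:F. ✓
w7: successors {w4, w5, w6}; ◇¬p there: w4:T, w5:F, w6:T. ✓
— 5 worlds.
For □◇¬p:
w3: successors {w3, w5, w6}; ◇¬p there: w3:T, w5:F, w6:T. ✗
w4: successors {w3, w5}; ◇¬p there: w3:T, w5:F. ✗
w5: successors {w4, w5, w6, w7}; ◇¬p there: w4:T, w5:F, w6:T, w7:F. ✗
w6: successors {w3, w5, w6, w7}; ◇¬p there: w3:T, w5:F, w6:T, w7:F. ✗
w7: successors {w4, w5, w6}; ◇¬p there: w4:T, w5:F, w6:T. ✗
— 0 worlds.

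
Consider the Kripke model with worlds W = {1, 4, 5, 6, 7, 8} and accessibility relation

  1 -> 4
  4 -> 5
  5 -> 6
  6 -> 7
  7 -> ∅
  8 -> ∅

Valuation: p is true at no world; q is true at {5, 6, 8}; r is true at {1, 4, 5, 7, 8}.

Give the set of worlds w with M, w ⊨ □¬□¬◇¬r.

{1, 7, 8}

1: successors {4}; ¬□¬◇¬r there: 4:T. ✓
4: successors {5}; ¬□¬◇¬r there: 5:F. ✗
5: successors {6}; ¬□¬◇¬r there: 6:F. ✗
6: successors {7}; ¬□¬◇¬r there: 7:F. ✗
7: no successors, so □¬□¬◇¬r holds vacuously. ✓
8: no successors, so □¬□¬◇¬r holds vacuously. ✓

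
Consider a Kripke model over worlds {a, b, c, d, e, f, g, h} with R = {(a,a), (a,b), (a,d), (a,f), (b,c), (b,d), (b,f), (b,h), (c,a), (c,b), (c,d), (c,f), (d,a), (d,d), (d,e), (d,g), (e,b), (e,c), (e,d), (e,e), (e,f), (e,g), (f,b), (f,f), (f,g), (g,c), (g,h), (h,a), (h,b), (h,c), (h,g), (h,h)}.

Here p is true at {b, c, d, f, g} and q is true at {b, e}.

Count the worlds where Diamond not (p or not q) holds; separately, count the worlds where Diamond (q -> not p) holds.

2 and 8

For Diamond not (p or not q):
a: successors {a, b, d, f}; not (p or not q) there: a:F, b:F, d:F, f:F. ✗
b: successors {c, d, f, h}; not (p or not q) there: c:F, d:F, f:F, h:F. ✗
c: successors {a, b, d, f}; not (p or not q) there: a:F, b:F, d:F, f:F. ✗
d: successors {a, d, e, g}; not (p or not q) there: a:F, d:F, e:T, g:F. ✓
e: successors {b, c, d, e, f, g}; not (p or not q) there: b:F, c:F, d:F, e:T, f:F, g:F. ✓
f: successors {b, f, g}; not (p or not q) there: b:F, f:F, g:F. ✗
g: successors {c, h}; not (p or not q) there: c:F, h:F. ✗
h: successors {a, b, c, g, h}; not (p or not q) there: a:F, b:F, c:F, g:F, h:F. ✗
— 2 worlds.
For Diamond (q -> not p):
a: successors {a, b, d, f}; q -> not p there: a:T, b:F, d:T, f:T. ✓
b: successors {c, d, f, h}; q -> not p there: c:T, d:T, f:T, h:T. ✓
c: successors {a, b, d, f}; q -> not p there: a:T, b:F, d:T, f:T. ✓
d: successors {a, d, e, g}; q -> not p there: a:T, d:T, e:T, g:T. ✓
e: successors {b, c, d, e, f, g}; q -> not p there: b:F, c:T, d:T, e:T, f:T, g:T. ✓
f: successors {b, f, g}; q -> not p there: b:F, f:T, g:T. ✓
g: successors {c, h}; q -> not p there: c:T, h:T. ✓
h: successors {a, b, c, g, h}; q -> not p there: a:T, b:F, c:T, g:T, h:T. ✓
— 8 worlds.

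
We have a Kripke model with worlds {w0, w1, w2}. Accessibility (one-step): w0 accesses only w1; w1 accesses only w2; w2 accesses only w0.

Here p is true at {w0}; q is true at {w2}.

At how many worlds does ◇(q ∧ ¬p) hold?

1

w0: successors {w1}; q ∧ ¬p there: w1:F. ✗
w1: successors {w2}; q ∧ ¬p there: w2:T. ✓
w2: successors {w0}; q ∧ ¬p there: w0:F. ✗
Satisfying worlds: {w1}.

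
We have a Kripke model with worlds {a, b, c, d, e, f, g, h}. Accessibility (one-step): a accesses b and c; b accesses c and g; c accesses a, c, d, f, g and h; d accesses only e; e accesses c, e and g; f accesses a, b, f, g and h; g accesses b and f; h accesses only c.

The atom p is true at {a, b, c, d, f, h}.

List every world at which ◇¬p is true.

{b, c, d, e, f}

a: successors {b, c}; ¬p there: b:F, c:F. ✗
b: successors {c, g}; ¬p there: c:F, g:T. ✓
c: successors {a, c, d, f, g, h}; ¬p there: a:F, c:F, d:F, f:F, g:T, h:F. ✓
d: successors {e}; ¬p there: e:T. ✓
e: successors {c, e, g}; ¬p there: c:F, e:T, g:T. ✓
f: successors {a, b, f, g, h}; ¬p there: a:F, b:F, f:F, g:T, h:F. ✓
g: successors {b, f}; ¬p there: b:F, f:F. ✗
h: successors {c}; ¬p there: c:F. ✗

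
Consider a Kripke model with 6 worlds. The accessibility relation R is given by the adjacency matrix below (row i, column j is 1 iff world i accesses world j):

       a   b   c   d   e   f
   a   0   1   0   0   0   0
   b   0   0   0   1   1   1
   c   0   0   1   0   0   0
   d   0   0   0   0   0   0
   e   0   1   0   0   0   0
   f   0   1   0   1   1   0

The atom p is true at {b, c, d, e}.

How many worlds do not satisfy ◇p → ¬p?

3

a: ◇p is T, ¬p is T. ✓
b: ◇p is T, ¬p is F. ✗
c: ◇p is T, ¬p is F. ✗
d: ◇p is F, ¬p is F. ✓
e: ◇p is T, ¬p is F. ✗
f: ◇p is T, ¬p is T. ✓
Satisfying worlds: {a, d, f}.
So ◇p → ¬p fails at the other 3 worlds.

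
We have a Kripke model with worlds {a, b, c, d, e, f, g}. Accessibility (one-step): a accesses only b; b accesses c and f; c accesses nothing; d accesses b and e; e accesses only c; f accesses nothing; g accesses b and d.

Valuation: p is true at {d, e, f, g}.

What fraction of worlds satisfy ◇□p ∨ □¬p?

5/7

a: ◇□p is F, □¬p is T. ✓
b: ◇□p is T, □¬p is F. ✓
c: ◇□p is F, □¬p is T. ✓
d: ◇□p is F, □¬p is F. ✗
e: ◇□p is T, □¬p is T. ✓
f: ◇□p is F, □¬p is T. ✓
g: ◇□p is F, □¬p is F. ✗
That's 5 of 7 worlds, so 5/7.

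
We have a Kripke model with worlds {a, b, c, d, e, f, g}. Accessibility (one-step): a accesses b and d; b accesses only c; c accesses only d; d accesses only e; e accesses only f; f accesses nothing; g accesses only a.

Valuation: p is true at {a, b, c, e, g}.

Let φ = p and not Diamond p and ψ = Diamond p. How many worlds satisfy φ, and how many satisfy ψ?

For p and not Diamond p:
a: p is T, not Diamond p is F. ✗
b: p is T, not Diamond p is F. ✗
c: p is T, not Diamond p is T. ✓
d: p is F, not Diamond p is F. ✗
e: p is T, not Diamond p is T. ✓
f: p is F, not Diamond p is T. ✗
g: p is T, not Diamond p is F. ✗
— 2 worlds.
For Diamond p:
a: successors {b, d}; p there: b:T, d:F. ✓
b: successors {c}; p there: c:T. ✓
c: successors {d}; p there: d:F. ✗
d: successors {e}; p there: e:T. ✓
e: successors {f}; p there: f:F. ✗
f: no successors, so Diamond p fails. ✗
g: successors {a}; p there: a:T. ✓
— 4 worlds.

2 and 4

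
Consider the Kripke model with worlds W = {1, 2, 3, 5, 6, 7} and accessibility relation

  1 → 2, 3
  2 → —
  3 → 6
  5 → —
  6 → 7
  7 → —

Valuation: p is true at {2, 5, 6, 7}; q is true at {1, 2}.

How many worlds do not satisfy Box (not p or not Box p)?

1: successors {2, 3}; not p or not Box p there: 2:F, 3:T. ✗
2: no successors, so Box (not p or not Box p) holds vacuously. ✓
3: successors {6}; not p or not Box p there: 6:F. ✗
5: no successors, so Box (not p or not Box p) holds vacuously. ✓
6: successors {7}; not p or not Box p there: 7:F. ✗
7: no successors, so Box (not p or not Box p) holds vacuously. ✓
Satisfying worlds: {2, 5, 7}.
So Box (not p or not Box p) fails at the other 3 worlds.

3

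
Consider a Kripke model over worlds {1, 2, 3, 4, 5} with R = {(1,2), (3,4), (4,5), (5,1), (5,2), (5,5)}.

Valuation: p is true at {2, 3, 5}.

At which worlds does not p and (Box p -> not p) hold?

1: not p is T, Box p -> not p is T. ✓
2: not p is F, Box p -> not p is F. ✗
3: not p is F, Box p -> not p is T. ✗
4: not p is T, Box p -> not p is T. ✓
5: not p is F, Box p -> not p is T. ✗

{1, 4}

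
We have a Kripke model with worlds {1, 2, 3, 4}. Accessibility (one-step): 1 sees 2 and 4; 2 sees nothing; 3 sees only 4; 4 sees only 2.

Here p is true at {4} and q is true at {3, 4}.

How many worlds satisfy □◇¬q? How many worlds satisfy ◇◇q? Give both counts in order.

2 and 0

For □◇¬q:
1: successors {2, 4}; ◇¬q there: 2:F, 4:T. ✗
2: no successors, so □◇¬q holds vacuously. ✓
3: successors {4}; ◇¬q there: 4:T. ✓
4: successors {2}; ◇¬q there: 2:F. ✗
— 2 worlds.
For ◇◇q:
1: successors {2, 4}; ◇q there: 2:F, 4:F. ✗
2: no successors, so ◇◇q fails. ✗
3: successors {4}; ◇q there: 4:F. ✗
4: successors {2}; ◇q there: 2:F. ✗
— 0 worlds.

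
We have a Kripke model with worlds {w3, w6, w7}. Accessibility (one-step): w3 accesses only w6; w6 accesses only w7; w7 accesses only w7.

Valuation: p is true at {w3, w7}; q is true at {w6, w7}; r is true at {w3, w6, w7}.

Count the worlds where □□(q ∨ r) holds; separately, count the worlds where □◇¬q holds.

3 and 0

For □□(q ∨ r):
w3: successors {w6}; □(q ∨ r) there: w6:T. ✓
w6: successors {w7}; □(q ∨ r) there: w7:T. ✓
w7: successors {w7}; □(q ∨ r) there: w7:T. ✓
— 3 worlds.
For □◇¬q:
w3: successors {w6}; ◇¬q there: w6:F. ✗
w6: successors {w7}; ◇¬q there: w7:F. ✗
w7: successors {w7}; ◇¬q there: w7:F. ✗
— 0 worlds.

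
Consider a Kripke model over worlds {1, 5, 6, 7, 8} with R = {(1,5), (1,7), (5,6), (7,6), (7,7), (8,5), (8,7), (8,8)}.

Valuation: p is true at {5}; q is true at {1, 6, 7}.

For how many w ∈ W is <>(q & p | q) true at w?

1: successors {5, 7}; q & p | q there: 5:F, 7:T. ✓
5: successors {6}; q & p | q there: 6:T. ✓
6: no successors, so <>(q & p | q) fails. ✗
7: successors {6, 7}; q & p | q there: 6:T, 7:T. ✓
8: successors {5, 7, 8}; q & p | q there: 5:F, 7:T, 8:F. ✓
Satisfying worlds: {1, 5, 7, 8}.

4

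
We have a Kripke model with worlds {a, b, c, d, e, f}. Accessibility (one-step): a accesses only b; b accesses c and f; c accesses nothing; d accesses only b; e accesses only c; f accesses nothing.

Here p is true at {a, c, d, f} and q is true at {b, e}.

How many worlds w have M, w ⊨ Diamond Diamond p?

2

a: successors {b}; Diamond p there: b:T. ✓
b: successors {c, f}; Diamond p there: c:F, f:F. ✗
c: no successors, so Diamond Diamond p fails. ✗
d: successors {b}; Diamond p there: b:T. ✓
e: successors {c}; Diamond p there: c:F. ✗
f: no successors, so Diamond Diamond p fails. ✗
Satisfying worlds: {a, d}.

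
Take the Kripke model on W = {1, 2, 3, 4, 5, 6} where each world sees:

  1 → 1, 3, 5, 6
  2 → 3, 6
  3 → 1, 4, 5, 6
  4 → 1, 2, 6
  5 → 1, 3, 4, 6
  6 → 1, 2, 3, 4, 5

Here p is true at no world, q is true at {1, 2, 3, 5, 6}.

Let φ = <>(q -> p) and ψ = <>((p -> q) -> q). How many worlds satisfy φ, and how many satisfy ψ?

3 and 6

For <>(q -> p):
1: successors {1, 3, 5, 6}; q -> p there: 1:F, 3:F, 5:F, 6:F. ✗
2: successors {3, 6}; q -> p there: 3:F, 6:F. ✗
3: successors {1, 4, 5, 6}; q -> p there: 1:F, 4:T, 5:F, 6:F. ✓
4: successors {1, 2, 6}; q -> p there: 1:F, 2:F, 6:F. ✗
5: successors {1, 3, 4, 6}; q -> p there: 1:F, 3:F, 4:T, 6:F. ✓
6: successors {1, 2, 3, 4, 5}; q -> p there: 1:F, 2:F, 3:F, 4:T, 5:F. ✓
— 3 worlds.
For <>((p -> q) -> q):
1: successors {1, 3, 5, 6}; (p -> q) -> q there: 1:T, 3:T, 5:T, 6:T. ✓
2: successors {3, 6}; (p -> q) -> q there: 3:T, 6:T. ✓
3: successors {1, 4, 5, 6}; (p -> q) -> q there: 1:T, 4:F, 5:T, 6:T. ✓
4: successors {1, 2, 6}; (p -> q) -> q there: 1:T, 2:T, 6:T. ✓
5: successors {1, 3, 4, 6}; (p -> q) -> q there: 1:T, 3:T, 4:F, 6:T. ✓
6: successors {1, 2, 3, 4, 5}; (p -> q) -> q there: 1:T, 2:T, 3:T, 4:F, 5:T. ✓
— 6 worlds.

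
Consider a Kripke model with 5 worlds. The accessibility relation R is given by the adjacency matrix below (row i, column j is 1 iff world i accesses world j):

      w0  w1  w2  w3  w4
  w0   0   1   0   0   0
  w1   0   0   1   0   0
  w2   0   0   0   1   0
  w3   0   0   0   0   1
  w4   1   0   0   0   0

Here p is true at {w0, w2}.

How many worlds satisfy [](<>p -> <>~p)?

w0: successors {w1}; <>p -> <>~p there: w1:F. ✗
w1: successors {w2}; <>p -> <>~p there: w2:T. ✓
w2: successors {w3}; <>p -> <>~p there: w3:T. ✓
w3: successors {w4}; <>p -> <>~p there: w4:F. ✗
w4: successors {w0}; <>p -> <>~p there: w0:T. ✓
Satisfying worlds: {w1, w2, w4}.

3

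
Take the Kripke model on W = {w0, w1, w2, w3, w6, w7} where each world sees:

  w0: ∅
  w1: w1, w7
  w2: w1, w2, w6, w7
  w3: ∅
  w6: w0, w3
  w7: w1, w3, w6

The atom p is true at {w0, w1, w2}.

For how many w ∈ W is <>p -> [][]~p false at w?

w0: <>p is F, [][]~p is T. ✓
w1: <>p is T, [][]~p is F. ✗
w2: <>p is T, [][]~p is F. ✗
w3: <>p is F, [][]~p is T. ✓
w6: <>p is T, [][]~p is T. ✓
w7: <>p is T, [][]~p is F. ✗
Satisfying worlds: {w0, w3, w6}.
So <>p -> [][]~p fails at the other 3 worlds.

3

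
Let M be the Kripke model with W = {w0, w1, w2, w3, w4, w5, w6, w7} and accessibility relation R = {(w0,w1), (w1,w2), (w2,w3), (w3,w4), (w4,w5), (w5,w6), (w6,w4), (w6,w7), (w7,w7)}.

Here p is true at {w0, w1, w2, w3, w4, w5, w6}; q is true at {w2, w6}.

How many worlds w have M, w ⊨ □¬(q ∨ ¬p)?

4

w0: successors {w1}; ¬(q ∨ ¬p) there: w1:T. ✓
w1: successors {w2}; ¬(q ∨ ¬p) there: w2:F. ✗
w2: successors {w3}; ¬(q ∨ ¬p) there: w3:T. ✓
w3: successors {w4}; ¬(q ∨ ¬p) there: w4:T. ✓
w4: successors {w5}; ¬(q ∨ ¬p) there: w5:T. ✓
w5: successors {w6}; ¬(q ∨ ¬p) there: w6:F. ✗
w6: successors {w4, w7}; ¬(q ∨ ¬p) there: w4:T, w7:F. ✗
w7: successors {w7}; ¬(q ∨ ¬p) there: w7:F. ✗
Satisfying worlds: {w0, w2, w3, w4}.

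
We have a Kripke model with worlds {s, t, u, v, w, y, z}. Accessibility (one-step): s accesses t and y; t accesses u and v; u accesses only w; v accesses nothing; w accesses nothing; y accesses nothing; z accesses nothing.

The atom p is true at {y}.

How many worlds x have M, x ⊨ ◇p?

1

s: successors {t, y}; p there: t:F, y:T. ✓
t: successors {u, v}; p there: u:F, v:F. ✗
u: successors {w}; p there: w:F. ✗
v: no successors, so ◇p fails. ✗
w: no successors, so ◇p fails. ✗
y: no successors, so ◇p fails. ✗
z: no successors, so ◇p fails. ✗
Satisfying worlds: {s}.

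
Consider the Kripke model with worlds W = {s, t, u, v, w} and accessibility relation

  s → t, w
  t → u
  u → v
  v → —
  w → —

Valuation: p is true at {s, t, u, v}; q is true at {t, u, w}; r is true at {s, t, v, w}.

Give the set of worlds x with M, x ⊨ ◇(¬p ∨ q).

{s, t}

s: successors {t, w}; ¬p ∨ q there: t:T, w:T. ✓
t: successors {u}; ¬p ∨ q there: u:T. ✓
u: successors {v}; ¬p ∨ q there: v:F. ✗
v: no successors, so ◇(¬p ∨ q) fails. ✗
w: no successors, so ◇(¬p ∨ q) fails. ✗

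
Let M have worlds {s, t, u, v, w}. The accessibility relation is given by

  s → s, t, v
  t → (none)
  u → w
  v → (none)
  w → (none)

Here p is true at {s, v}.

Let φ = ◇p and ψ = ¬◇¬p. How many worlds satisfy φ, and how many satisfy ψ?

For ◇p:
s: successors {s, t, v}; p there: s:T, t:F, v:T. ✓
t: no successors, so ◇p fails. ✗
u: successors {w}; p there: w:F. ✗
v: no successors, so ◇p fails. ✗
w: no successors, so ◇p fails. ✗
— 1 world.
For ¬◇¬p:
s: ◇¬p is T. ✗
t: ◇¬p is F. ✓
u: ◇¬p is T. ✗
v: ◇¬p is F. ✓
w: ◇¬p is F. ✓
— 3 worlds.

1 and 3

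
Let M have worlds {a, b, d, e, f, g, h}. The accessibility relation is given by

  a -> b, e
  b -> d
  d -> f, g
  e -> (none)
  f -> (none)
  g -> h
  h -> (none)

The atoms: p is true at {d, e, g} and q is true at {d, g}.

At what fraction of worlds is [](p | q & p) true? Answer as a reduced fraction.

a: successors {b, e}; p | q & p there: b:F, e:T. ✗
b: successors {d}; p | q & p there: d:T. ✓
d: successors {f, g}; p | q & p there: f:F, g:T. ✗
e: no successors, so [](p | q & p) holds vacuously. ✓
f: no successors, so [](p | q & p) holds vacuously. ✓
g: successors {h}; p | q & p there: h:F. ✗
h: no successors, so [](p | q & p) holds vacuously. ✓
That's 4 of 7 worlds, so 4/7.

4/7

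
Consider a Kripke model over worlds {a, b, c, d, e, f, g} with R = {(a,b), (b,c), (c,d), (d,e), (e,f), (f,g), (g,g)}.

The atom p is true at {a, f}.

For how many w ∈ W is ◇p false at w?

6

a: successors {b}; p there: b:F. ✗
b: successors {c}; p there: c:F. ✗
c: successors {d}; p there: d:F. ✗
d: successors {e}; p there: e:F. ✗
e: successors {f}; p there: f:T. ✓
f: successors {g}; p there: g:F. ✗
g: successors {g}; p there: g:F. ✗
Satisfying worlds: {e}.
So ◇p fails at the other 6 worlds.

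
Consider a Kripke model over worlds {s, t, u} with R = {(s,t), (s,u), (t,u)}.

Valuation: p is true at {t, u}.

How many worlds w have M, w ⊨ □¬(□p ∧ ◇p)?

2

s: successors {t, u}; ¬(□p ∧ ◇p) there: t:F, u:T. ✗
t: successors {u}; ¬(□p ∧ ◇p) there: u:T. ✓
u: no successors, so □¬(□p ∧ ◇p) holds vacuously. ✓
Satisfying worlds: {t, u}.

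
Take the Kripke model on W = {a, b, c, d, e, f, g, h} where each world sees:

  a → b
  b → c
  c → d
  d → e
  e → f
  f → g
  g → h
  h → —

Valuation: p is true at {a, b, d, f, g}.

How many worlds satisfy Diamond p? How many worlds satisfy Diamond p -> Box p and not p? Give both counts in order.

4 and 6

For Diamond p:
a: successors {b}; p there: b:T. ✓
b: successors {c}; p there: c:F. ✗
c: successors {d}; p there: d:T. ✓
d: successors {e}; p there: e:F. ✗
e: successors {f}; p there: f:T. ✓
f: successors {g}; p there: g:T. ✓
g: successors {h}; p there: h:F. ✗
h: no successors, so Diamond p fails. ✗
— 4 worlds.
For Diamond p -> Box p and not p:
a: Diamond p is T, Box p and not p is F. ✗
b: Diamond p is F, Box p and not p is F. ✓
c: Diamond p is T, Box p and not p is T. ✓
d: Diamond p is F, Box p and not p is F. ✓
e: Diamond p is T, Box p and not p is T. ✓
f: Diamond p is T, Box p and not p is F. ✗
g: Diamond p is F, Box p and not p is F. ✓
h: Diamond p is F, Box p and not p is T. ✓
— 6 worlds.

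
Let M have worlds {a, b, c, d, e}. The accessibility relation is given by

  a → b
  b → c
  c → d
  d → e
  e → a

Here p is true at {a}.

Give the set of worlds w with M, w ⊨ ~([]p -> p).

a: []p -> p is T. ✗
b: []p -> p is T. ✗
c: []p -> p is T. ✗
d: []p -> p is T. ✗
e: []p -> p is F. ✓

{e}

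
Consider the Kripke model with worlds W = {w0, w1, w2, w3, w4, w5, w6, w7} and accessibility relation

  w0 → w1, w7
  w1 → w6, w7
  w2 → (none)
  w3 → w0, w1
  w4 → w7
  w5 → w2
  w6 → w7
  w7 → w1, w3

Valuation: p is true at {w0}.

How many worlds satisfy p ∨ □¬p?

w0: p is T, □¬p is T. ✓
w1: p is F, □¬p is T. ✓
w2: p is F, □¬p is T. ✓
w3: p is F, □¬p is F. ✗
w4: p is F, □¬p is T. ✓
w5: p is F, □¬p is T. ✓
w6: p is F, □¬p is T. ✓
w7: p is F, □¬p is T. ✓
Satisfying worlds: {w0, w1, w2, w4, w5, w6, w7}.

7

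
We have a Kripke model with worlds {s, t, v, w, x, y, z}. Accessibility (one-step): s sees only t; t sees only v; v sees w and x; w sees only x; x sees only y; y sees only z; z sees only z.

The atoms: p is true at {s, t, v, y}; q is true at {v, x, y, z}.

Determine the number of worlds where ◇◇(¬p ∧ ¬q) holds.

s: successors {t}; ◇(¬p ∧ ¬q) there: t:F. ✗
t: successors {v}; ◇(¬p ∧ ¬q) there: v:T. ✓
v: successors {w, x}; ◇(¬p ∧ ¬q) there: w:F, x:F. ✗
w: successors {x}; ◇(¬p ∧ ¬q) there: x:F. ✗
x: successors {y}; ◇(¬p ∧ ¬q) there: y:F. ✗
y: successors {z}; ◇(¬p ∧ ¬q) there: z:F. ✗
z: successors {z}; ◇(¬p ∧ ¬q) there: z:F. ✗
Satisfying worlds: {t}.

1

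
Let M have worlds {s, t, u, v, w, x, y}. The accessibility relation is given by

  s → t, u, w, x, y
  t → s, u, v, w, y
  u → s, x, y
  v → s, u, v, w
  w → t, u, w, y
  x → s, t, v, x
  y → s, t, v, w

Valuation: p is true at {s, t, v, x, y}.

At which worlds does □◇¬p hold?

{y}

s: successors {t, u, w, x, y}; ◇¬p there: t:T, u:F, w:T, x:F, y:T. ✗
t: successors {s, u, v, w, y}; ◇¬p there: s:T, u:F, v:T, w:T, y:T. ✗
u: successors {s, x, y}; ◇¬p there: s:T, x:F, y:T. ✗
v: successors {s, u, v, w}; ◇¬p there: s:T, u:F, v:T, w:T. ✗
w: successors {t, u, w, y}; ◇¬p there: t:T, u:F, w:T, y:T. ✗
x: successors {s, t, v, x}; ◇¬p there: s:T, t:T, v:T, x:F. ✗
y: successors {s, t, v, w}; ◇¬p there: s:T, t:T, v:T, w:T. ✓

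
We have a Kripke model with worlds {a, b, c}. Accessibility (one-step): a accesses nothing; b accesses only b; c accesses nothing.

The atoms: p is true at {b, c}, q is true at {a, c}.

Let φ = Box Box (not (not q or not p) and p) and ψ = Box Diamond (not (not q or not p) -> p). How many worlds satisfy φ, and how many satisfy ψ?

2 and 3

For Box Box (not (not q or not p) and p):
a: no successors, so Box Box (not (not q or not p) and p) holds vacuously. ✓
b: successors {b}; Box (not (not q or not p) and p) there: b:F. ✗
c: no successors, so Box Box (not (not q or not p) and p) holds vacuously. ✓
— 2 worlds.
For Box Diamond (not (not q or not p) -> p):
a: no successors, so Box Diamond (not (not q or not p) -> p) holds vacuously. ✓
b: successors {b}; Diamond (not (not q or not p) -> p) there: b:T. ✓
c: no successors, so Box Diamond (not (not q or not p) -> p) holds vacuously. ✓
— 3 worlds.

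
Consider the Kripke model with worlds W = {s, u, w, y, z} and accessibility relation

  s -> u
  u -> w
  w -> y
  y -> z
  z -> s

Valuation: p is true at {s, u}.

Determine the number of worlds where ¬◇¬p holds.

2

s: ◇¬p is F. ✓
u: ◇¬p is T. ✗
w: ◇¬p is T. ✗
y: ◇¬p is T. ✗
z: ◇¬p is F. ✓
Satisfying worlds: {s, z}.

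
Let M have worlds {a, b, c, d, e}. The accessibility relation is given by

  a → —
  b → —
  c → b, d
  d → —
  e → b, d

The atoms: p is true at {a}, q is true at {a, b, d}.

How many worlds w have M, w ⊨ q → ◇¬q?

2

a: q is T, ◇¬q is F. ✗
b: q is T, ◇¬q is F. ✗
c: q is F, ◇¬q is F. ✓
d: q is T, ◇¬q is F. ✗
e: q is F, ◇¬q is F. ✓
Satisfying worlds: {c, e}.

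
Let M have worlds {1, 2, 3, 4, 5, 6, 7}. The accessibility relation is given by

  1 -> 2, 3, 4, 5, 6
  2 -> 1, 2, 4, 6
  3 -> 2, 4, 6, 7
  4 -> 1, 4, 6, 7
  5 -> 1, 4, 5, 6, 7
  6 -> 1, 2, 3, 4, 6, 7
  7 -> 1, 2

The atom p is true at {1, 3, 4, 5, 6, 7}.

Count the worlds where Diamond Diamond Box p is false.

0

1: successors {2, 3, 4, 5, 6}; Diamond Box p there: 2:T, 3:T, 4:T, 5:T, 6:T. ✓
2: successors {1, 2, 4, 6}; Diamond Box p there: 1:T, 2:T, 4:T, 6:T. ✓
3: successors {2, 4, 6, 7}; Diamond Box p there: 2:T, 4:T, 6:T, 7:F. ✓
4: successors {1, 4, 6, 7}; Diamond Box p there: 1:T, 4:T, 6:T, 7:F. ✓
5: successors {1, 4, 5, 6, 7}; Diamond Box p there: 1:T, 4:T, 5:T, 6:T, 7:F. ✓
6: successors {1, 2, 3, 4, 6, 7}; Diamond Box p there: 1:T, 2:T, 3:T, 4:T, 6:T, 7:F. ✓
7: successors {1, 2}; Diamond Box p there: 1:T, 2:T. ✓
Satisfying worlds: {1, 2, 3, 4, 5, 6, 7}.
So Diamond Diamond Box p fails at the other 0 worlds.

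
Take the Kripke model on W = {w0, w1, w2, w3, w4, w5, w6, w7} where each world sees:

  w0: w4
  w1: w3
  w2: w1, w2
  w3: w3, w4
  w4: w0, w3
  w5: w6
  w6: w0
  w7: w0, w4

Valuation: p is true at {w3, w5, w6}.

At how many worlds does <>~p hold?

w0: successors {w4}; ~p there: w4:T. ✓
w1: successors {w3}; ~p there: w3:F. ✗
w2: successors {w1, w2}; ~p there: w1:T, w2:T. ✓
w3: successors {w3, w4}; ~p there: w3:F, w4:T. ✓
w4: successors {w0, w3}; ~p there: w0:T, w3:F. ✓
w5: successors {w6}; ~p there: w6:F. ✗
w6: successors {w0}; ~p there: w0:T. ✓
w7: successors {w0, w4}; ~p there: w0:T, w4:T. ✓
Satisfying worlds: {w0, w2, w3, w4, w6, w7}.

6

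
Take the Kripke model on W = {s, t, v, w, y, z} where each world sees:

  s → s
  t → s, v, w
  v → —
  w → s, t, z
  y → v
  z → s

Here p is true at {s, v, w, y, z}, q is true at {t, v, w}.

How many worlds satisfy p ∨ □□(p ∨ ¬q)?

5

s: p is T, □□(p ∨ ¬q) is T. ✓
t: p is F, □□(p ∨ ¬q) is F. ✗
v: p is T, □□(p ∨ ¬q) is T. ✓
w: p is T, □□(p ∨ ¬q) is T. ✓
y: p is T, □□(p ∨ ¬q) is T. ✓
z: p is T, □□(p ∨ ¬q) is T. ✓
Satisfying worlds: {s, v, w, y, z}.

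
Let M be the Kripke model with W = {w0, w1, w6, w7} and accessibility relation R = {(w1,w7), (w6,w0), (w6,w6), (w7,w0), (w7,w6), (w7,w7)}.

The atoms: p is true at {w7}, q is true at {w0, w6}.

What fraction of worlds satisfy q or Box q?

w0: q is T, Box q is T. ✓
w1: q is F, Box q is F. ✗
w6: q is T, Box q is T. ✓
w7: q is F, Box q is F. ✗
That's 2 of 4 worlds, so 2/4 = 1/2.

1/2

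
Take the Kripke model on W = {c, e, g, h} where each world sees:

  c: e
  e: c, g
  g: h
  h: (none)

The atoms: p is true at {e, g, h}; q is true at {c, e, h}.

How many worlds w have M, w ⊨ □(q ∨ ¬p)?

3

c: successors {e}; q ∨ ¬p there: e:T. ✓
e: successors {c, g}; q ∨ ¬p there: c:T, g:F. ✗
g: successors {h}; q ∨ ¬p there: h:T. ✓
h: no successors, so □(q ∨ ¬p) holds vacuously. ✓
Satisfying worlds: {c, g, h}.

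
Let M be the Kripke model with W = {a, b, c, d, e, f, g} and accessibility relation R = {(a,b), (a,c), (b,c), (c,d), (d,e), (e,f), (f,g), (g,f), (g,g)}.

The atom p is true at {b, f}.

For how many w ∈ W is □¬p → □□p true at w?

a: □¬p is F, □□p is F. ✓
b: □¬p is T, □□p is F. ✗
c: □¬p is T, □□p is F. ✗
d: □¬p is T, □□p is T. ✓
e: □¬p is F, □□p is F. ✓
f: □¬p is T, □□p is F. ✗
g: □¬p is F, □□p is F. ✓
Satisfying worlds: {a, d, e, g}.

4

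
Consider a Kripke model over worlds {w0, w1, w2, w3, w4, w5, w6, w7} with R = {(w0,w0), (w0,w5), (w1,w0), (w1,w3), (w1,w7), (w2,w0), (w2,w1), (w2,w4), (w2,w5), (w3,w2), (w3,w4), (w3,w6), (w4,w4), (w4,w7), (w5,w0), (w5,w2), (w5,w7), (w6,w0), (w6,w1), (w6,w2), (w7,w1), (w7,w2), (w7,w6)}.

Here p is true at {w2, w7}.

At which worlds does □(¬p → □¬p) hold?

{w5}

w0: successors {w0, w5}; ¬p → □¬p there: w0:T, w5:F. ✗
w1: successors {w0, w3, w7}; ¬p → □¬p there: w0:T, w3:F, w7:T. ✗
w2: successors {w0, w1, w4, w5}; ¬p → □¬p there: w0:T, w1:F, w4:F, w5:F. ✗
w3: successors {w2, w4, w6}; ¬p → □¬p there: w2:T, w4:F, w6:F. ✗
w4: successors {w4, w7}; ¬p → □¬p there: w4:F, w7:T. ✗
w5: successors {w0, w2, w7}; ¬p → □¬p there: w0:T, w2:T, w7:T. ✓
w6: successors {w0, w1, w2}; ¬p → □¬p there: w0:T, w1:F, w2:T. ✗
w7: successors {w1, w2, w6}; ¬p → □¬p there: w1:F, w2:T, w6:F. ✗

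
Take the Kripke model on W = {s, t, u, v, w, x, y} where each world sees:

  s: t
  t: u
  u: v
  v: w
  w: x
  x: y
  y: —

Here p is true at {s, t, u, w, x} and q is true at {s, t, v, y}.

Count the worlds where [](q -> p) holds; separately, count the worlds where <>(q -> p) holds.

5 and 4

For [](q -> p):
s: successors {t}; q -> p there: t:T. ✓
t: successors {u}; q -> p there: u:T. ✓
u: successors {v}; q -> p there: v:F. ✗
v: successors {w}; q -> p there: w:T. ✓
w: successors {x}; q -> p there: x:T. ✓
x: successors {y}; q -> p there: y:F. ✗
y: no successors, so [](q -> p) holds vacuously. ✓
— 5 worlds.
For <>(q -> p):
s: successors {t}; q -> p there: t:T. ✓
t: successors {u}; q -> p there: u:T. ✓
u: successors {v}; q -> p there: v:F. ✗
v: successors {w}; q -> p there: w:T. ✓
w: successors {x}; q -> p there: x:T. ✓
x: successors {y}; q -> p there: y:F. ✗
y: no successors, so <>(q -> p) fails. ✗
— 4 worlds.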